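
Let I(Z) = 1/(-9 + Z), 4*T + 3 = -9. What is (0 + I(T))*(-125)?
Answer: 125/12 ≈ 10.417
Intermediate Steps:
T = -3 (T = -¾ + (¼)*(-9) = -¾ - 9/4 = -3)
(0 + I(T))*(-125) = (0 + 1/(-9 - 3))*(-125) = (0 + 1/(-12))*(-125) = (0 - 1/12)*(-125) = -1/12*(-125) = 125/12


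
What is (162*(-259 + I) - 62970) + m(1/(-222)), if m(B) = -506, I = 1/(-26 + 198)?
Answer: -9067243/86 ≈ -1.0543e+5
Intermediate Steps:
I = 1/172 ≈ 0.0058140
(162*(-259 + I) - 62970) + m(1/(-222)) = (162*(-259 + 1/172) - 62970) - 506 = (162*(-44547/172) - 62970) - 506 = (-3608307/86 - 62970) - 506 = -9023727/86 - 506 = -9067243/86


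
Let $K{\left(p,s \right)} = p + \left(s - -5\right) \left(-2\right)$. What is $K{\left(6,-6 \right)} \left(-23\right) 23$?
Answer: $-4232$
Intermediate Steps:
$K{\left(p,s \right)} = -10 + p - 2 s$ ($K{\left(p,s \right)} = p + \left(s + 5\right) \left(-2\right) = p + \left(5 + s\right) \left(-2\right) = p - \left(10 + 2 s\right) = -10 + p - 2 s$)
$K{\left(6,-6 \right)} \left(-23\right) 23 = \left(-10 + 6 - -12\right) \left(-23\right) 23 = \left(-10 + 6 + 12\right) \left(-23\right) 23 = 8 \left(-23\right) 23 = \left(-184\right) 23 = -4232$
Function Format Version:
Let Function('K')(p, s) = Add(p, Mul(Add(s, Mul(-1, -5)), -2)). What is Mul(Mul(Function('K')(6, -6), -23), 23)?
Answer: -4232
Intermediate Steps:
Function('K')(p, s) = Add(-10, p, Mul(-2, s)) (Function('K')(p, s) = Add(p, Mul(Add(s, 5), -2)) = Add(p, Mul(Add(5, s), -2)) = Add(p, Add(-10, Mul(-2, s))) = Add(-10, p, Mul(-2, s)))
Mul(Mul(Function('K')(6, -6), -23), 23) = Mul(Mul(Add(-10, 6, Mul(-2, -6)), -23), 23) = Mul(Mul(Add(-10, 6, 12), -23), 23) = Mul(Mul(8, -23), 23) = Mul(-184, 23) = -4232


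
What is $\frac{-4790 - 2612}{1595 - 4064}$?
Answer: $\frac{7402}{2469} \approx 2.998$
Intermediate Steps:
$\frac{-4790 - 2612}{1595 - 4064} = - \frac{7402}{-2469} = \left(-7402\right) \left(- \frac{1}{2469}\right) = \frac{7402}{2469}$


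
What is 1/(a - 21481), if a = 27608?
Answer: 1/6127 ≈ 0.00016321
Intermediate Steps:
1/(a - 21481) = 1/(27608 - 21481) = 1/6127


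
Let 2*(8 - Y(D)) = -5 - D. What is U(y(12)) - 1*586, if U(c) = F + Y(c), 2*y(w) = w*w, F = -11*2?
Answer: -1123/2 ≈ -561.50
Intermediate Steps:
F = -22 (F = -1*22 = -22)
Y(D) = 21/2 + D/2 (Y(D) = 8 - (-5 - D)/2 = 8 + (5/2 + D/2) = 21/2 + D/2)
y(w) = w**2/2 (y(w) = (w*w)/2 = w**2/2)
U(c) = -23/2 + c/2 (U(c) = -22 + (21/2 + c/2) = -23/2 + c/2)
U(y(12)) - 1*586 = (-23/2 + ((1/2)*12**2)/2) - 1*586 = (-23/2 + ((1/2)*144)/2) - 586 = (-23/2 + (1/2)*72) - 586 = (-23/2 + 36) - 586 = 49/2 - 586 = -1123/2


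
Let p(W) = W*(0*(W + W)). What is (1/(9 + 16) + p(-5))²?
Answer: 1/625 ≈ 0.0016000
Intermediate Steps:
p(W) = 0 (p(W) = W*(0*(2*W)) = W*0 = 0)
(1/(9 + 16) + p(-5))² = (1/(9 + 16) + 0)² = (1/25 + 0)² = (1/25)² = 1/625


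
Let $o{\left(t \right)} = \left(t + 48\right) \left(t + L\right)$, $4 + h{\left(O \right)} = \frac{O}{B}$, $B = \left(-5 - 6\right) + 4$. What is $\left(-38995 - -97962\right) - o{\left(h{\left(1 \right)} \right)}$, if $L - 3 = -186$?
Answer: $\frac{3291553}{49} \approx 67175.0$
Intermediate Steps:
$B = -7$ ($B = -11 + 4 = -7$)
$L = -183$ ($L = 3 - 186 = -183$)
$h{\left(O \right)} = -4 - \frac{O}{7}$ ($h{\left(O \right)} = -4 + \frac{O}{-7} = -4 + O \left(- \frac{1}{7}\right) = -4 - \frac{O}{7}$)
$o{\left(t \right)} = \left(-183 + t\right) \left(48 + t\right)$ ($o{\left(t \right)} = \left(t + 48\right) \left(t - 183\right) = \left(48 + t\right) \left(-183 + t\right) = \left(-183 + t\right) \left(48 + t\right)$)
$\left(-38995 - -97962\right) - o{\left(h{\left(1 \right)} \right)} = \left(-38995 - -97962\right) - \left(-8784 + \left(-4 - \frac{1}{7}\right)^{2} - 135 \left(-4 - \frac{1}{7}\right)\right) = \left(-38995 + 97962\right) - \left(-8784 + \left(-4 - \frac{1}{7}\right)^{2} - 135 \left(-4 - \frac{1}{7}\right)\right) = 58967 - \left(-8784 + \left(- \frac{29}{7}\right)^{2} - - \frac{3915}{7}\right) = 58967 - \left(-8784 + \frac{841}{49} + \frac{3915}{7}\right) = 58967 - - \frac{402170}{49} = 58967 + \frac{402170}{49} = \frac{3291553}{49}$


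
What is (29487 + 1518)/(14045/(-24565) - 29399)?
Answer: -152327565/144440096 ≈ -1.0546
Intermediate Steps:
(29487 + 1518)/(14045/(-24565) - 29399) = 31005/(14045*(-1/24565) - 29399) = 31005/(-2809/4913 - 29399) = 31005/(-144440096/4913) = 31005*(-4913/144440096) = -152327565/144440096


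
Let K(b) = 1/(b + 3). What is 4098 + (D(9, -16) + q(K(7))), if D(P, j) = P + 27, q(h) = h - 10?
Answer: 41241/10 ≈ 4124.1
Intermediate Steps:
K(b) = 1/(3 + b)
q(h) = -10 + h
D(P, j) = 27 + P
4098 + (D(9, -16) + q(K(7))) = 4098 + ((27 + 9) + (-10 + 1/(3 + 7))) = 4098 + (36 + (-10 + 1/10)) = 4098 + (36 + (-10 + ⅒)) = 4098 + (36 - 99/10) = 4098 + 261/10 = 41241/10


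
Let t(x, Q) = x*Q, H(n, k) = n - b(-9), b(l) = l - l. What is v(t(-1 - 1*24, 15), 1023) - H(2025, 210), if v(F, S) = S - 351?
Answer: -1353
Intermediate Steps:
b(l) = 0
H(n, k) = n (H(n, k) = n - 1*0 = n + 0 = n)
t(x, Q) = Q*x
v(F, S) = -351 + S
v(t(-1 - 1*24, 15), 1023) - H(2025, 210) = (-351 + 1023) - 1*2025 = 672 - 2025 = -1353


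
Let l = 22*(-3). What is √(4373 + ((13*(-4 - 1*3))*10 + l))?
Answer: √3397 ≈ 58.284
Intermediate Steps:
l = -66
√(4373 + ((13*(-4 - 1*3))*10 + l)) = √(4373 + ((13*(-4 - 1*3))*10 - 66)) = √(4373 + ((13*(-4 - 3))*10 - 66)) = √(4373 + ((13*(-7))*10 - 66)) = √(4373 + (-91*10 - 66)) = √(4373 + (-910 - 66)) = √(4373 - 976) = √3397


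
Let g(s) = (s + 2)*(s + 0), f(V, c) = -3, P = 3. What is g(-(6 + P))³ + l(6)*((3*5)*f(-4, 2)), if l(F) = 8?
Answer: 249687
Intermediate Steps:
g(s) = s*(2 + s) (g(s) = (2 + s)*s = s*(2 + s))
g(-(6 + P))³ + l(6)*((3*5)*f(-4, 2)) = ((-(6 + 3))*(2 - (6 + 3)))³ + 8*((3*5)*(-3)) = ((-1*9)*(2 - 1*9))³ + 8*(15*(-3)) = (-9*(2 - 9))³ + 8*(-45) = (-9*(-7))³ - 360 = 63³ - 360 = 250047 - 360 = 249687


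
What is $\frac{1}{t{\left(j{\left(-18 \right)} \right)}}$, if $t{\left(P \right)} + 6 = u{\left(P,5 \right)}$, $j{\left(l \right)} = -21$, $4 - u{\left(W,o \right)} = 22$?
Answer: $- \frac{1}{24} \approx -0.041667$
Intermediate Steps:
$u{\left(W,o \right)} = -18$ ($u{\left(W,o \right)} = 4 - 22 = -18$)
$t{\left(P \right)} = -24$ ($t{\left(P \right)} = -6 - 18 = -24$)
$\frac{1}{t{\left(j{\left(-18 \right)} \right)}} = \frac{1}{-24} = - \frac{1}{24}$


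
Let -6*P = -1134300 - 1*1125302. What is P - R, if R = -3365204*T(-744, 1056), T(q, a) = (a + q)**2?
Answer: 982748384329/3 ≈ 3.2758e+11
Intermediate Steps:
P = 1129801/3 (P = -(-1134300 - 1*1125302)/6 = -(-1134300 - 1125302)/6 = -1/6*(-2259602) = 1129801/3 ≈ 3.7660e+5)
R = -327582418176 (R = -3365204*(1056 - 744)**2 = -3365204*312**2 = -3365204/(1/97344) = -3365204/1/97344 = -3365204*97344 = -327582418176)
P - R = 1129801/3 - 1*(-327582418176) = 1129801/3 + 327582418176 = 982748384329/3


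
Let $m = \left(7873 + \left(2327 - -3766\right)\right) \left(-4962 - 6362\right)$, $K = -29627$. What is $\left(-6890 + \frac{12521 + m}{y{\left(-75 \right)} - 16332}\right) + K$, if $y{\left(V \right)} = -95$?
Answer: $- \frac{441726296}{16427} \approx -26890.0$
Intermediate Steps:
$m = -158150984$ ($m = \left(7873 + \left(2327 + 3766\right)\right) \left(-11324\right) = \left(7873 + 6093\right) \left(-11324\right) = 13966 \left(-11324\right) = -158150984$)
$\left(-6890 + \frac{12521 + m}{y{\left(-75 \right)} - 16332}\right) + K = \left(-6890 + \frac{12521 - 158150984}{-95 - 16332}\right) - 29627 = \left(-6890 - \frac{158138463}{-16427}\right) - 29627 = \left(-6890 - - \frac{158138463}{16427}\right) - 29627 = \left(-6890 + \frac{158138463}{16427}\right) - 29627 = \frac{44956433}{16427} - 29627 = - \frac{441726296}{16427}$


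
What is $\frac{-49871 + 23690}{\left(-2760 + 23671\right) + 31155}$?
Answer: $- \frac{26181}{52066} \approx -0.50284$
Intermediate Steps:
$\frac{-49871 + 23690}{\left(-2760 + 23671\right) + 31155} = - \frac{26181}{20911 + 31155} = - \frac{26181}{52066}$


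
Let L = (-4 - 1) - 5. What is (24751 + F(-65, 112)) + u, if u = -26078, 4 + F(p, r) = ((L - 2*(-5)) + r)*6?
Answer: -659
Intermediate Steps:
L = -10 (L = -5 - 5 = -10)
F(p, r) = -4 + 6*r (F(p, r) = -4 + ((-10 - 2*(-5)) + r)*6 = -4 + ((-10 + 10) + r)*6 = -4 + (0 + r)*6 = -4 + r*6 = -4 + 6*r)
(24751 + F(-65, 112)) + u = (24751 + (-4 + 6*112)) - 26078 = (24751 + (-4 + 672)) - 26078 = (24751 + 668) - 26078 = 25419 - 26078 = -659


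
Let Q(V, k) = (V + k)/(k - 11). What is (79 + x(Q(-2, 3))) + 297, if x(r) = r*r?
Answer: 24065/64 ≈ 376.02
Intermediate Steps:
Q(V, k) = (V + k)/(-11 + k)
x(r) = r**2
(79 + x(Q(-2, 3))) + 297 = (79 + ((-2 + 3)/(-11 + 3))**2) + 297 = (79 + (1/(-8))**2) + 297 = (79 + (-1/8*1)**2) + 297 = (79 + (-1/8)**2) + 297 = (79 + 1/64) + 297 = 5057/64 + 297 = 24065/64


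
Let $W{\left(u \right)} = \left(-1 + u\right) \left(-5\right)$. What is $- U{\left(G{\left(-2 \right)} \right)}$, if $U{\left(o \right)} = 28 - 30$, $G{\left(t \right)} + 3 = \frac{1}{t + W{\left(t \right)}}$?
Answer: $2$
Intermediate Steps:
$W{\left(u \right)} = 5 - 5 u$
$G{\left(t \right)} = -3 + \frac{1}{5 - 4 t}$ ($G{\left(t \right)} = -3 + \frac{1}{t - \left(-5 + 5 t\right)} = -3 + \frac{1}{5 - 4 t}$)
$U{\left(o \right)} = -2$ ($U{\left(o \right)} = 28 - 30 = -2$)
$- U{\left(G{\left(-2 \right)} \right)} = \left(-1\right) \left(-2\right) = 2$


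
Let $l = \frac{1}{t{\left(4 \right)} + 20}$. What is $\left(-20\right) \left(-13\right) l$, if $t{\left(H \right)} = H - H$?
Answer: $13$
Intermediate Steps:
$t{\left(H \right)} = 0$
$l = \frac{1}{20}$ ($l = \frac{1}{0 + 20} = \frac{1}{20} \approx 0.05$)
$\left(-20\right) \left(-13\right) l = \left(-20\right) \left(-13\right) \frac{1}{20} = 260 \cdot \frac{1}{20} = 13$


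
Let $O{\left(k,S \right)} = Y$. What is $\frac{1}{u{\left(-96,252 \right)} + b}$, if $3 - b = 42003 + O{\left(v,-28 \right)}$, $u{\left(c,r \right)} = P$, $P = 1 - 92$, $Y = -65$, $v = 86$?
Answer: $- \frac{1}{42026} \approx -2.3795 \cdot 10^{-5}$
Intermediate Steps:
$O{\left(k,S \right)} = -65$
$P = -91$
$u{\left(c,r \right)} = -91$
$b = -41935$ ($b = 3 - \left(42003 - 65\right) = 3 - 41938 = -41935$)
$\frac{1}{u{\left(-96,252 \right)} + b} = \frac{1}{-91 - 41935} = \frac{1}{-42026} = - \frac{1}{42026}$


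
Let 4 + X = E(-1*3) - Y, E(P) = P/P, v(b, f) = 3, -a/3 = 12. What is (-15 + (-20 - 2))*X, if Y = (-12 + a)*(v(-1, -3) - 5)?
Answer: 3663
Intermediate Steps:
a = -36 (a = -3*12 = -36)
E(P) = 1
Y = 96 (Y = (-12 - 36)*(3 - 5) = -48*(-2) = 96)
X = -99 (X = -4 + (1 - 1*96) = -4 + (1 - 96) = -4 - 95 = -99)
(-15 + (-20 - 2))*X = (-15 + (-20 - 2))*(-99) = (-15 - 22)*(-99) = -37*(-99) = 3663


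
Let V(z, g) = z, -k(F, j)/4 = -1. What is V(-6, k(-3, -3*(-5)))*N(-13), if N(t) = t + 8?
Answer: 30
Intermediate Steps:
k(F, j) = 4 (k(F, j) = -4*(-1) = 4)
N(t) = 8 + t
V(-6, k(-3, -3*(-5)))*N(-13) = -6*(8 - 13) = -6*(-5) = 30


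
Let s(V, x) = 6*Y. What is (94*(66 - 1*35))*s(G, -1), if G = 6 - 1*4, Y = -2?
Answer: -34968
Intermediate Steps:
G = 2 (G = 6 - 4 = 2)
s(V, x) = -12 (s(V, x) = 6*(-2) = -12)
(94*(66 - 1*35))*s(G, -1) = (94*(66 - 1*35))*(-12) = (94*(66 - 35))*(-12) = (94*31)*(-12) = 2914*(-12) = -34968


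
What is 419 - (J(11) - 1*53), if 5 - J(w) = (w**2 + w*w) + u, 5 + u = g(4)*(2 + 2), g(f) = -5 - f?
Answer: 668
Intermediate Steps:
u = -41 (u = -5 + (-5 - 1*4)*(2 + 2) = -5 + (-5 - 4)*4 = -5 - 9*4 = -5 - 36 = -41)
J(w) = 46 - 2*w**2 (J(w) = 5 - ((w**2 + w*w) - 41) = 5 - ((w**2 + w**2) - 41) = 5 - (2*w**2 - 41) = 5 - (-41 + 2*w**2) = 5 + (41 - 2*w**2) = 46 - 2*w**2)
419 - (J(11) - 1*53) = 419 - ((46 - 2*11**2) - 1*53) = 419 - ((46 - 2*121) - 53) = 419 - ((46 - 242) - 53) = 419 - (-196 - 53) = 419 - 1*(-249) = 419 + 249 = 668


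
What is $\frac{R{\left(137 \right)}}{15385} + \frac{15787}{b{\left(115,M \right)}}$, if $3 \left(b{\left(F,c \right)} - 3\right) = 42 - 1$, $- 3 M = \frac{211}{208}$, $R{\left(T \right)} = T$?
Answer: $\frac{145731167}{153850} \approx 947.23$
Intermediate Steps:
$M = - \frac{211}{624}$ ($M = - \frac{211 \cdot \frac{1}{208}}{3} = \left(- \frac{1}{3}\right) \frac{211}{208} = - \frac{211}{624} \approx -0.33814$)
$b{\left(F,c \right)} = \frac{50}{3}$ ($b{\left(F,c \right)} = 3 + \frac{42 - 1}{3} = 3 + \frac{1}{3} \cdot 41 = 3 + \frac{41}{3} = \frac{50}{3}$)
$\frac{R{\left(137 \right)}}{15385} + \frac{15787}{b{\left(115,M \right)}} = \frac{137}{15385} + \frac{15787}{\frac{50}{3}} = 137 \cdot \frac{1}{15385} + 15787 \cdot \frac{3}{50} = \frac{137}{15385} + \frac{47361}{50} = \frac{145731167}{153850}$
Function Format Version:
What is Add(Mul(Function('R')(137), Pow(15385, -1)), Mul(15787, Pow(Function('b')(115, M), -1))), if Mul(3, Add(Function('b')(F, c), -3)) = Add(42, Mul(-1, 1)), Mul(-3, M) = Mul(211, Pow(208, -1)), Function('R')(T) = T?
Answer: Rational(145731167, 153850) ≈ 947.23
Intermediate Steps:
M = Rational(-211, 624) (M = Mul(Rational(-1, 3), Mul(211, Pow(208, -1))) = Mul(Rational(-1, 3), Mul(211, Rational(1, 208))) = Mul(Rational(-1, 3), Rational(211, 208)) = Rational(-211, 624) ≈ -0.33814)
Function('b')(F, c) = Rational(50, 3) (Function('b')(F, c) = Add(3, Mul(Rational(1, 3), Add(42, Mul(-1, 1)))) = Add(3, Mul(Rational(1, 3), Add(42, -1))) = Add(3, Mul(Rational(1, 3), 41)) = Add(3, Rational(41, 3)) = Rational(50, 3))
Add(Mul(Function('R')(137), Pow(15385, -1)), Mul(15787, Pow(Function('b')(115, M), -1))) = Add(Mul(137, Pow(15385, -1)), Mul(15787, Pow(Rational(50, 3), -1))) = Add(Mul(137, Rational(1, 15385)), Mul(15787, Rational(3, 50))) = Add(Rational(137, 15385), Rational(47361, 50)) = Rational(145731167, 153850)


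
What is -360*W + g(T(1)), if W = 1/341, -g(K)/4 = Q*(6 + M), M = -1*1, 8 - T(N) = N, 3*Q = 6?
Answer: -14000/341 ≈ -41.056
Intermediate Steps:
Q = 2 (Q = (⅓)*6 = 2)
T(N) = 8 - N
M = -1
g(K) = -40 (g(K) = -8*(6 - 1) = -8*5 = -4*10 = -40)
W = 1/341 ≈ 0.0029326
-360*W + g(T(1)) = -360*1/341 - 40 = -360/341 - 40 = -14000/341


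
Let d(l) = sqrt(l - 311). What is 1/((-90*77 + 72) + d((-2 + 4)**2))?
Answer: -6858/47032471 - I*sqrt(307)/47032471 ≈ -0.00014581 - 3.7254e-7*I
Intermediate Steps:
d(l) = sqrt(-311 + l)
1/((-90*77 + 72) + d((-2 + 4)**2)) = 1/((-90*77 + 72) + sqrt(-311 + (-2 + 4)**2)) = 1/((-6930 + 72) + sqrt(-311 + 2**2)) = 1/(-6858 + sqrt(-311 + 4)) = 1/(-6858 + sqrt(-307)) = 1/(-6858 + I*sqrt(307))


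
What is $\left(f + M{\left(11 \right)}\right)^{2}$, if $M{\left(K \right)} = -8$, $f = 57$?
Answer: $2401$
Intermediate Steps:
$\left(f + M{\left(11 \right)}\right)^{2} = \left(57 - 8\right)^{2} = 49^{2} = 2401$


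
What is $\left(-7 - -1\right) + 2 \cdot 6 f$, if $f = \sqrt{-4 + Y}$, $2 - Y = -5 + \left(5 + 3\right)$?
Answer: $-6 + 12 i \sqrt{5} \approx -6.0 + 26.833 i$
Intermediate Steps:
$Y = -1$ ($Y = 2 - \left(-5 + \left(5 + 3\right)\right) = 2 - \left(-5 + 8\right) = 2 - 3 = -1$)
$f = i \sqrt{5}$ ($f = \sqrt{-4 - 1} = \sqrt{-5} = i \sqrt{5} \approx 2.2361 i$)
$\left(-7 - -1\right) + 2 \cdot 6 f = \left(-7 - -1\right) + 2 \cdot 6 i \sqrt{5} = \left(-7 + 1\right) + 12 i \sqrt{5} = -6 + 12 i \sqrt{5}$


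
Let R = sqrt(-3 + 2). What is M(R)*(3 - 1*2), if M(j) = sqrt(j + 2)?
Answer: sqrt(2 + I) ≈ 1.4553 + 0.34356*I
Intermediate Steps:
R = I (R = sqrt(-1) = I ≈ 1.0*I)
M(j) = sqrt(2 + j)
M(R)*(3 - 1*2) = sqrt(2 + I)*(3 - 1*2) = sqrt(2 + I)*(3 - 2) = sqrt(2 + I)*1 = sqrt(2 + I)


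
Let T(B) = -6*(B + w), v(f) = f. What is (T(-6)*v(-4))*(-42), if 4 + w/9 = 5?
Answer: -3024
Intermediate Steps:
w = 9 (w = -36 + 9*5 = -36 + 45 = 9)
T(B) = -54 - 6*B (T(B) = -6*(B + 9) = -6*(9 + B) = -54 - 6*B)
(T(-6)*v(-4))*(-42) = ((-54 - 6*(-6))*(-4))*(-42) = ((-54 + 36)*(-4))*(-42) = -18*(-4)*(-42) = 72*(-42) = -3024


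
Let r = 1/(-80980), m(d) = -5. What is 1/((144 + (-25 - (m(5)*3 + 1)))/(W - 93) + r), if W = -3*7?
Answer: -242940/283433 ≈ -0.85713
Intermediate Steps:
W = -21
r = -1/80980 ≈ -1.2349e-5
1/((144 + (-25 - (m(5)*3 + 1)))/(W - 93) + r) = 1/((144 + (-25 - (-5*3 + 1)))/(-21 - 93) - 1/80980) = 1/((144 + (-25 - (-15 + 1)))/(-114) - 1/80980) = 1/((144 + (-25 - 1*(-14)))*(-1/114) - 1/80980) = 1/((144 + (-25 + 14))*(-1/114) - 1/80980) = 1/((144 - 11)*(-1/114) - 1/80980) = 1/(133*(-1/114) - 1/80980) = 1/(-7/6 - 1/80980) = 1/(-283433/242940) = -242940/283433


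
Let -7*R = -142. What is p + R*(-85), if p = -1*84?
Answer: -12658/7 ≈ -1808.3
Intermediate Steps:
R = 142/7 (R = -⅐*(-142) = 142/7 ≈ 20.286)
p = -84
p + R*(-85) = -84 + (142/7)*(-85) = -84 - 12070/7 = -12658/7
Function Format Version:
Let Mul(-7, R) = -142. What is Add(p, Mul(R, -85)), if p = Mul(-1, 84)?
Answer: Rational(-12658, 7) ≈ -1808.3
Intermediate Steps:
R = Rational(142, 7) (R = Mul(Rational(-1, 7), -142) = Rational(142, 7) ≈ 20.286)
p = -84
Add(p, Mul(R, -85)) = Add(-84, Mul(Rational(142, 7), -85)) = Add(-84, Rational(-12070, 7)) = Rational(-12658, 7)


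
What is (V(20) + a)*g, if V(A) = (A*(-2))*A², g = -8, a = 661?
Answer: 122712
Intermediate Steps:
V(A) = -2*A³ (V(A) = (-2*A)*A² = -2*A³)
(V(20) + a)*g = (-2*20³ + 661)*(-8) = (-2*8000 + 661)*(-8) = (-16000 + 661)*(-8) = -15339*(-8) = 122712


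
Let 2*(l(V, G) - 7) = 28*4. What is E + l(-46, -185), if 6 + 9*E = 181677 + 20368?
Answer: 202606/9 ≈ 22512.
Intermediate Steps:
l(V, G) = 63 (l(V, G) = 7 + (28*4)/2 = 7 + (½)*112 = 7 + 56 = 63)
E = 202039/9 (E = -⅔ + (181677 + 20368)/9 = -⅔ + (⅑)*202045 = -⅔ + 202045/9 = 202039/9 ≈ 22449.)
E + l(-46, -185) = 202039/9 + 63 = 202606/9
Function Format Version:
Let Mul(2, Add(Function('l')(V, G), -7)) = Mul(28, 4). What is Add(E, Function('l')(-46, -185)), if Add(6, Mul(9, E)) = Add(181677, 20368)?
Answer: Rational(202606, 9) ≈ 22512.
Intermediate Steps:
Function('l')(V, G) = 63 (Function('l')(V, G) = Add(7, Mul(Rational(1, 2), Mul(28, 4))) = Add(7, Mul(Rational(1, 2), 112)) = Add(7, 56) = 63)
E = Rational(202039, 9) (E = Add(Rational(-2, 3), Mul(Rational(1, 9), Add(181677, 20368))) = Add(Rational(-2, 3), Mul(Rational(1, 9), 202045)) = Add(Rational(-2, 3), Rational(202045, 9)) = Rational(202039, 9) ≈ 22449.)
Add(E, Function('l')(-46, -185)) = Add(Rational(202039, 9), 63) = Rational(202606, 9)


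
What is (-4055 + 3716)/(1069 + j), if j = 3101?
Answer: -113/1390 ≈ -0.081295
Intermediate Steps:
(-4055 + 3716)/(1069 + j) = (-4055 + 3716)/(1069 + 3101) = -339/4170 = -339*1/4170 = -113/1390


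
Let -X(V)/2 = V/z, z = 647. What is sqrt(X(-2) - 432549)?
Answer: I*sqrt(181068901753)/647 ≈ 657.68*I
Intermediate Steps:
X(V) = -2*V/647
sqrt(X(-2) - 432549) = sqrt(-2/647*(-2) - 432549) = sqrt(4/647 - 432549) = sqrt(-279859199/647) = I*sqrt(181068901753)/647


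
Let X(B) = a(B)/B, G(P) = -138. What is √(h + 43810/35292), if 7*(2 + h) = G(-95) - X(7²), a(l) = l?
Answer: I*√314549143566/123522 ≈ 4.5405*I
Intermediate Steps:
X(B) = 1 (X(B) = B/B = 1)
h = -153/7 (h = -2 + (-138 - 1*1)/7 = -2 + (-138 - 1)/7 = -2 + (⅐)*(-139) = -2 - 139/7 = -153/7 ≈ -21.857)
√(h + 43810/35292) = √(-153/7 + 43810/35292) = √(-153/7 + 43810*(1/35292)) = √(-153/7 + 21905/17646) = √(-2546503/123522) = I*√314549143566/123522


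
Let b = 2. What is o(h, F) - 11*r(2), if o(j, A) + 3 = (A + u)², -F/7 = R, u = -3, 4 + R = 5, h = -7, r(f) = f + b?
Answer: 53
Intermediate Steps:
r(f) = 2 + f (r(f) = f + 2 = 2 + f)
R = 1 (R = -4 + 5 = 1)
F = -7 (F = -7*1 = -7)
o(j, A) = -3 + (-3 + A)² (o(j, A) = -3 + (A - 3)² = -3 + (-3 + A)²)
o(h, F) - 11*r(2) = (-3 + (-3 - 7)²) - 11*(2 + 2) = (-3 + (-10)²) - 11*4 = (-3 + 100) - 44 = 97 - 44 = 53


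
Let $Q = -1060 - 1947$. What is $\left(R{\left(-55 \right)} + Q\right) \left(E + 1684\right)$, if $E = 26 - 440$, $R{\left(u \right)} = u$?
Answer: $-3888740$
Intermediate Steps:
$Q = -3007$
$E = -414$ ($E = 26 - 440 = -414$)
$\left(R{\left(-55 \right)} + Q\right) \left(E + 1684\right) = \left(-55 - 3007\right) \left(-414 + 1684\right) = \left(-3062\right) 1270 = -3888740$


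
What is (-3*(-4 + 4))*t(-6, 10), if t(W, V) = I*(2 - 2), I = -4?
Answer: 0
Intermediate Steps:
t(W, V) = 0 (t(W, V) = -4*(2 - 2) = -4*0 = 0)
(-3*(-4 + 4))*t(-6, 10) = -3*(-4 + 4)*0 = -3*0*0 = 0*0 = 0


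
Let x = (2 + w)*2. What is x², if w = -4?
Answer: 16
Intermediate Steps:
x = -4 (x = (2 - 4)*2 = -2*2 = -4)
x² = (-4)² = 16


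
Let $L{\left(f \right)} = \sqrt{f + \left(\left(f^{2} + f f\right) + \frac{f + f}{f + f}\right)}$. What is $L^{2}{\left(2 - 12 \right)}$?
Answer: $191$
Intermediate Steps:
$L{\left(f \right)} = \sqrt{1 + f + 2 f^{2}}$ ($L{\left(f \right)} = \sqrt{f + \left(\left(f^{2} + f^{2}\right) + \frac{2 f}{2 f}\right)} = \sqrt{f + \left(2 f^{2} + 2 f \frac{1}{2 f}\right)} = \sqrt{f + \left(2 f^{2} + 1\right)} = \sqrt{f + \left(1 + 2 f^{2}\right)} = \sqrt{1 + f + 2 f^{2}}$)
$L^{2}{\left(2 - 12 \right)} = \left(\sqrt{1 + \left(2 - 12\right) + 2 \left(2 - 12\right)^{2}}\right)^{2} = \left(\sqrt{1 - 10 + 2 \left(-10\right)^{2}}\right)^{2} = \left(\sqrt{1 - 10 + 2 \cdot 100}\right)^{2} = \left(\sqrt{1 - 10 + 200}\right)^{2} = \left(\sqrt{191}\right)^{2} = 191$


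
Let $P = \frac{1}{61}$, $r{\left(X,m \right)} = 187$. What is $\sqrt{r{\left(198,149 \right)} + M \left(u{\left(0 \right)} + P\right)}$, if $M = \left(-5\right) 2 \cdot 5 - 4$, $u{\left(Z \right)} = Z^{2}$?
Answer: $\frac{\sqrt{692533}}{61} \approx 13.642$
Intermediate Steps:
$P = \frac{1}{61} \approx 0.016393$
$M = -54$ ($M = \left(-10\right) 5 - 4 = -50 - 4 = -54$)
$\sqrt{r{\left(198,149 \right)} + M \left(u{\left(0 \right)} + P\right)} = \sqrt{187 - 54 \left(0^{2} + \frac{1}{61}\right)} = \sqrt{187 - 54 \left(0 + \frac{1}{61}\right)} = \sqrt{187 - \frac{54}{61}} = \sqrt{\frac{11353}{61}} = \frac{\sqrt{692533}}{61}$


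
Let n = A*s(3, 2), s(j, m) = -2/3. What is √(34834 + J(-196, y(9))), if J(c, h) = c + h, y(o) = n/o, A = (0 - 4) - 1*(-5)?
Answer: 2*√701418/9 ≈ 186.11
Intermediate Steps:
s(j, m) = -⅔ (s(j, m) = -2*⅓ = -⅔)
A = 1 (A = -4 + 5 = 1)
n = -⅔ (n = 1*(-⅔) = -⅔ ≈ -0.66667)
y(o) = -2/(3*o)
√(34834 + J(-196, y(9))) = √(34834 + (-196 - ⅔/9)) = √(34834 + (-196 - ⅔*⅑)) = √(34834 + (-196 - 2/27)) = √(34834 - 5294/27) = √(935224/27) = 2*√701418/9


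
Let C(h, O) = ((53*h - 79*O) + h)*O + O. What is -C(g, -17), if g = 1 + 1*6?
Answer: 29274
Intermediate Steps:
g = 7 (g = 1 + 6 = 7)
C(h, O) = O + O*(-79*O + 54*h) (C(h, O) = ((-79*O + 53*h) + h)*O + O = (-79*O + 54*h)*O + O = O*(-79*O + 54*h) + O = O + O*(-79*O + 54*h))
-C(g, -17) = -(-17)*(1 - 79*(-17) + 54*7) = -(-17)*(1 + 1343 + 378) = -(-17)*1722 = -1*(-29274) = 29274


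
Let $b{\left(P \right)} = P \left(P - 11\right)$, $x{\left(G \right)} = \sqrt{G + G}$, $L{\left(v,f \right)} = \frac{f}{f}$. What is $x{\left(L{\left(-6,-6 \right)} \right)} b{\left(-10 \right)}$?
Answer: $210 \sqrt{2} \approx 296.98$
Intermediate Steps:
$L{\left(v,f \right)} = 1$
$x{\left(G \right)} = \sqrt{2} \sqrt{G}$ ($x{\left(G \right)} = \sqrt{2 G} = \sqrt{2} \sqrt{G}$)
$b{\left(P \right)} = P \left(-11 + P\right)$
$x{\left(L{\left(-6,-6 \right)} \right)} b{\left(-10 \right)} = \sqrt{2} \sqrt{1} \left(- 10 \left(-11 - 10\right)\right) = \sqrt{2} \cdot 1 \left(\left(-10\right) \left(-21\right)\right) = \sqrt{2} \cdot 210 = 210 \sqrt{2}$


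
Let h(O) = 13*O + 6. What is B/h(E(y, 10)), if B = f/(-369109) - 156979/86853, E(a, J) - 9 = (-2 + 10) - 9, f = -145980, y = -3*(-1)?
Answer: -316528397/24660172290 ≈ -0.012836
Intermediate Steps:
y = 3
E(a, J) = 8 (E(a, J) = 9 + ((-2 + 10) - 9) = 9 + (8 - 9) = 9 - 1 = 8)
h(O) = 6 + 13*O
B = -3481812367/2466017229 (B = -145980/(-369109) - 156979/86853 = -145980*(-1/369109) - 156979*1/86853 = 145980/369109 - 156979/86853 = -3481812367/2466017229 ≈ -1.4119)
B/h(E(y, 10)) = -3481812367/(2466017229*(6 + 13*8)) = -3481812367/(2466017229*(6 + 104)) = -3481812367/2466017229/110 = -3481812367/2466017229*1/110 = -316528397/24660172290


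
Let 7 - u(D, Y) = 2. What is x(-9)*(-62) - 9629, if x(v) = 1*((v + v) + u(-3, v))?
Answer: -8823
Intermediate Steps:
u(D, Y) = 5 (u(D, Y) = 7 - 1*2 = 7 - 2 = 5)
x(v) = 5 + 2*v (x(v) = 1*((v + v) + 5) = 1*(2*v + 5) = 1*(5 + 2*v) = 5 + 2*v)
x(-9)*(-62) - 9629 = (5 + 2*(-9))*(-62) - 9629 = (5 - 18)*(-62) - 9629 = -13*(-62) - 9629 = 806 - 9629 = -8823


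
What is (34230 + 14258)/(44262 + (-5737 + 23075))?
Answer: 551/700 ≈ 0.78714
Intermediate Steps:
(34230 + 14258)/(44262 + (-5737 + 23075)) = 48488/(44262 + 17338) = 48488/61600 = 48488*(1/61600) = 551/700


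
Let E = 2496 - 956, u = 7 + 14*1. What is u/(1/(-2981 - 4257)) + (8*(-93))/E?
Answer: -58519416/385 ≈ -1.5200e+5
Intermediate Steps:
u = 21 (u = 7 + 14 = 21)
E = 1540
u/(1/(-2981 - 4257)) + (8*(-93))/E = 21/(1/(-2981 - 4257)) + (8*(-93))/1540 = 21/(1/(-7238)) - 744*1/1540 = 21/(-1/7238) - 186/385 = 21*(-7238) - 186/385 = -151998 - 186/385 = -58519416/385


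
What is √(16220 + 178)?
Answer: 3*√1822 ≈ 128.05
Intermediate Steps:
√(16220 + 178) = √16398 = 3*√1822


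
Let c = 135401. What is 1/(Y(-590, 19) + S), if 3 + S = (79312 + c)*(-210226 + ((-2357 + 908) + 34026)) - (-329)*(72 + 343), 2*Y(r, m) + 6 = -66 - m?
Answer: -2/76286826501 ≈ -2.6217e-11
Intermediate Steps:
Y(r, m) = -36 - m/2 (Y(r, m) = -3 + (-66 - m)/2 = -3 + (-33 - m/2) = -36 - m/2)
S = -38143413205 (S = -3 + ((79312 + 135401)*(-210226 + ((-2357 + 908) + 34026)) - (-329)*(72 + 343)) = -3 + (214713*(-210226 + (-1449 + 34026)) - (-329)*415) = -3 + (214713*(-210226 + 32577) - 1*(-136535)) = -3 + (214713*(-177649) + 136535) = -3 + (-38143549737 + 136535) = -3 - 38143413202 = -38143413205)
1/(Y(-590, 19) + S) = 1/((-36 - ½*19) - 38143413205) = 1/((-36 - 19/2) - 38143413205) = 1/(-91/2 - 38143413205) = 1/(-76286826501/2) = -2/76286826501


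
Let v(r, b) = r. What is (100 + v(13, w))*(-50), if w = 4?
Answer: -5650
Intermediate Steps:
(100 + v(13, w))*(-50) = (100 + 13)*(-50) = 113*(-50) = -5650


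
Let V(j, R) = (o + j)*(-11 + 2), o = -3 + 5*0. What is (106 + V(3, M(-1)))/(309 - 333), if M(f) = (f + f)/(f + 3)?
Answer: -53/12 ≈ -4.4167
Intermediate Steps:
M(f) = 2*f/(3 + f) (M(f) = (2*f)/(3 + f) = 2*f/(3 + f))
o = -3 (o = -3 + 0 = -3)
V(j, R) = 27 - 9*j (V(j, R) = (-3 + j)*(-11 + 2) = (-3 + j)*(-9) = 27 - 9*j)
(106 + V(3, M(-1)))/(309 - 333) = (106 + (27 - 9*3))/(309 - 333) = (106 + (27 - 27))/(-24) = (106 + 0)*(-1/24) = 106*(-1/24) = -53/12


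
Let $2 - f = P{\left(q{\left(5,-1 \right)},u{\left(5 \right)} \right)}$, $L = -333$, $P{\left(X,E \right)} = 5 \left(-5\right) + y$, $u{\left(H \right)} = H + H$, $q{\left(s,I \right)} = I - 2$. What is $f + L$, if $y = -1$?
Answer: $-305$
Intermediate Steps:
$q{\left(s,I \right)} = -2 + I$
$u{\left(H \right)} = 2 H$
$P{\left(X,E \right)} = -26$ ($P{\left(X,E \right)} = 5 \left(-5\right) - 1 = -25 - 1 = -26$)
$f = 28$ ($f = 2 - -26 = 2 + 26 = 28$)
$f + L = 28 - 333 = -305$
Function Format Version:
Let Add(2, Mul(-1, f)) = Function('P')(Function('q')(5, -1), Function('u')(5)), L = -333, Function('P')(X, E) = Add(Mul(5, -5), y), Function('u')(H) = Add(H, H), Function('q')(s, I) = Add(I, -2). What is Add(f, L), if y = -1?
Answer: -305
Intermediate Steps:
Function('q')(s, I) = Add(-2, I)
Function('u')(H) = Mul(2, H)
Function('P')(X, E) = -26 (Function('P')(X, E) = Add(Mul(5, -5), -1) = Add(-25, -1) = -26)
f = 28 (f = Add(2, Mul(-1, -26)) = Add(2, 26) = 28)
Add(f, L) = Add(28, -333) = -305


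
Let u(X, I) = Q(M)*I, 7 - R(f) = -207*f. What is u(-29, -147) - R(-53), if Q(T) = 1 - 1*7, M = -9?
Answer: 11846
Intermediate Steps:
Q(T) = -6 (Q(T) = 1 - 7 = -6)
R(f) = 7 + 207*f (R(f) = 7 - (-207)*f = 7 + 207*f)
u(X, I) = -6*I
u(-29, -147) - R(-53) = -6*(-147) - (7 + 207*(-53)) = 882 - (7 - 10971) = 882 - 1*(-10964) = 882 + 10964 = 11846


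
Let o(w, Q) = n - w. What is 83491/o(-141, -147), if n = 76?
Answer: 83491/217 ≈ 384.75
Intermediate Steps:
o(w, Q) = 76 - w
83491/o(-141, -147) = 83491/(76 - 1*(-141)) = 83491/(76 + 141) = 83491/217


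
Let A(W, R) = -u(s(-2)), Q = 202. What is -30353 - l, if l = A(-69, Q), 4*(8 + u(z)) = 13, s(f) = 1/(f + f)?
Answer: -121431/4 ≈ -30358.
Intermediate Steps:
s(f) = 1/(2*f)
u(z) = -19/4 (u(z) = -8 + (¼)*13 = -8 + 13/4 = -19/4)
A(W, R) = 19/4 (A(W, R) = -1*(-19/4) = 19/4)
l = 19/4 ≈ 4.7500
-30353 - l = -30353 - 1*19/4 = -30353 - 19/4 = -121431/4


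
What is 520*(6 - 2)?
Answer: 2080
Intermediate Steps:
520*(6 - 2) = 520*4 = 2080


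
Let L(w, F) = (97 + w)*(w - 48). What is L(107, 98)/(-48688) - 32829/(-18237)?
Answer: 6759205/4352564 ≈ 1.5529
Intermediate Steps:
L(w, F) = (-48 + w)*(97 + w) (L(w, F) = (97 + w)*(-48 + w) = (-48 + w)*(97 + w))
L(107, 98)/(-48688) - 32829/(-18237) = (-4656 + 107**2 + 49*107)/(-48688) - 32829/(-18237) = (-4656 + 11449 + 5243)*(-1/48688) - 32829*(-1/18237) = 12036*(-1/48688) + 10943/6079 = -177/716 + 10943/6079 = 6759205/4352564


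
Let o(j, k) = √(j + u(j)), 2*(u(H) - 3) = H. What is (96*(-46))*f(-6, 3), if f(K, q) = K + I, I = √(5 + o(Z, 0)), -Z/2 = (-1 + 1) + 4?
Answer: 26496 - 4416*√(5 + 3*I) ≈ 16219.0 - 2846.4*I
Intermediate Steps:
Z = -8 (Z = -2*((-1 + 1) + 4) = -2*(0 + 4) = -2*4 = -8)
u(H) = 3 + H/2
o(j, k) = √(3 + 3*j/2) (o(j, k) = √(j + (3 + j/2)) = √(3 + 3*j/2))
I = √(5 + 3*I) (I = √(5 + √(12 + 6*(-8))/2) = √(5 + √(12 - 48)/2) = √(5 + √(-36)/2) = √(5 + (6*I)/2) = √(5 + 3*I) ≈ 2.3271 + 0.64457*I)
f(K, q) = K + √(5 + 3*I)
(96*(-46))*f(-6, 3) = (96*(-46))*(-6 + √(5 + 3*I)) = -4416*(-6 + √(5 + 3*I)) = 26496 - 4416*√(5 + 3*I)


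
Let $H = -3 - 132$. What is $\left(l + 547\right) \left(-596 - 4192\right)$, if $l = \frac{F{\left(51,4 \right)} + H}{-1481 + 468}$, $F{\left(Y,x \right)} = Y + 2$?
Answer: $- \frac{2653476084}{1013} \approx -2.6194 \cdot 10^{6}$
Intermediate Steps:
$F{\left(Y,x \right)} = 2 + Y$
$H = -135$ ($H = -3 - 132 = -135$)
$l = \frac{82}{1013}$ ($l = \frac{\left(2 + 51\right) - 135}{-1481 + 468} = \frac{53 - 135}{-1013} = \left(-82\right) \left(- \frac{1}{1013}\right) = \frac{82}{1013} \approx 0.080948$)
$\left(l + 547\right) \left(-596 - 4192\right) = \left(\frac{82}{1013} + 547\right) \left(-596 - 4192\right) = \frac{554193}{1013} \left(-4788\right) = - \frac{2653476084}{1013}$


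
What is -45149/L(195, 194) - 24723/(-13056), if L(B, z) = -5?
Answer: 196529653/21760 ≈ 9031.7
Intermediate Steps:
-45149/L(195, 194) - 24723/(-13056) = -45149/(-5) - 24723/(-13056) = -45149*(-⅕) - 24723*(-1/13056) = 45149/5 + 8241/4352 = 196529653/21760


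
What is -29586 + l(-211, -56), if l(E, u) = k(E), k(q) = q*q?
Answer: 14935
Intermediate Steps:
k(q) = q²
l(E, u) = E²
-29586 + l(-211, -56) = -29586 + (-211)² = -29586 + 44521 = 14935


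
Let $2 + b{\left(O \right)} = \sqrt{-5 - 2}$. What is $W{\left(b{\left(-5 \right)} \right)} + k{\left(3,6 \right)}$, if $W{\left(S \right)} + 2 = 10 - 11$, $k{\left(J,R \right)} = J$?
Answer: $0$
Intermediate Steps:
$b{\left(O \right)} = -2 + i \sqrt{7}$ ($b{\left(O \right)} = -2 + \sqrt{-5 - 2} = -2 + \sqrt{-7} = -2 + i \sqrt{7}$)
$W{\left(S \right)} = -3$ ($W{\left(S \right)} = -2 + \left(10 - 11\right) = -2 - 1 = -3$)
$W{\left(b{\left(-5 \right)} \right)} + k{\left(3,6 \right)} = -3 + 3 = 0$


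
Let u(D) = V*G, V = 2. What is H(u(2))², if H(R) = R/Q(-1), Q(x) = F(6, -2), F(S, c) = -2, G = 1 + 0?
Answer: 1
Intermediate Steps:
G = 1
Q(x) = -2
u(D) = 2 (u(D) = 2*1 = 2)
H(R) = -R/2 (H(R) = R/(-2) = R*(-½) = -R/2)
H(u(2))² = (-½*2)² = (-1)² = 1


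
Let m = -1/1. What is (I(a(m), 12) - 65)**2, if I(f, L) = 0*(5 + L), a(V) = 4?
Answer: 4225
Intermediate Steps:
m = -1 (m = -1*1 = -1)
I(f, L) = 0
(I(a(m), 12) - 65)**2 = (0 - 65)**2 = (-65)**2 = 4225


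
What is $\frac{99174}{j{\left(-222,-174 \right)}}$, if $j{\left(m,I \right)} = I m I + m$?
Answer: $- \frac{16529}{1120249} \approx -0.014755$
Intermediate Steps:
$j{\left(m,I \right)} = m + m I^{2}$ ($j{\left(m,I \right)} = m I^{2} + m = m + m I^{2}$)
$\frac{99174}{j{\left(-222,-174 \right)}} = \frac{99174}{\left(-222\right) \left(1 + \left(-174\right)^{2}\right)} = \frac{99174}{\left(-222\right) \left(1 + 30276\right)} = \frac{99174}{\left(-222\right) 30277} = \frac{99174}{-6721494} = 99174 \left(- \frac{1}{6721494}\right) = - \frac{16529}{1120249}$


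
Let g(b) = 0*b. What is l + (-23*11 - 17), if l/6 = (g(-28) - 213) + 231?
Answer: -162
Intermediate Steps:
g(b) = 0
l = 108 (l = 6*((0 - 213) + 231) = 6*(-213 + 231) = 6*18 = 108)
l + (-23*11 - 17) = 108 + (-23*11 - 17) = 108 + (-253 - 17) = 108 - 270 = -162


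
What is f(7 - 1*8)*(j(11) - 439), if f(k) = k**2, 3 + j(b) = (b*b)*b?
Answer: 889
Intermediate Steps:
j(b) = -3 + b**3 (j(b) = -3 + (b*b)*b = -3 + b**2*b = -3 + b**3)
f(7 - 1*8)*(j(11) - 439) = (7 - 1*8)**2*((-3 + 11**3) - 439) = (7 - 8)**2*((-3 + 1331) - 439) = (-1)**2*(1328 - 439) = 1*889 = 889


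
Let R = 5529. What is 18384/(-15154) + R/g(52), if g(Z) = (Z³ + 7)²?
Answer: -181749497150967/149816825210825 ≈ -1.2131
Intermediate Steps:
g(Z) = (7 + Z³)²
18384/(-15154) + R/g(52) = 18384/(-15154) + 5529/((7 + 52³)²) = 18384*(-1/15154) + 5529/((7 + 140608)²) = -9192/7577 + 5529/(140615²) = -9192/7577 + 5529/19772578225 = -181749497150967/149816825210825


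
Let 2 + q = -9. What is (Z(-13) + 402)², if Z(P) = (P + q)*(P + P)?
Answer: 1052676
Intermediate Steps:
q = -11 (q = -2 - 9 = -11)
Z(P) = 2*P*(-11 + P) (Z(P) = (P - 11)*(P + P) = (-11 + P)*(2*P) = 2*P*(-11 + P))
(Z(-13) + 402)² = (2*(-13)*(-11 - 13) + 402)² = (2*(-13)*(-24) + 402)² = (624 + 402)² = 1026² = 1052676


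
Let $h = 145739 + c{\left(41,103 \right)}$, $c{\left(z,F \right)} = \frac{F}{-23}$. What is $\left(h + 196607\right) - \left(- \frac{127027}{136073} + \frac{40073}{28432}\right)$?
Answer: $\frac{30462544690372985}{88983033328} \approx 3.4234 \cdot 10^{5}$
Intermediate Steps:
$c{\left(z,F \right)} = - \frac{F}{23}$ ($c{\left(z,F \right)} = F \left(- \frac{1}{23}\right) = - \frac{F}{23}$)
$h = \frac{3351894}{23}$ ($h = 145739 - \frac{103}{23} = \frac{3351894}{23} \approx 1.4573 \cdot 10^{5}$)
$\left(h + 196607\right) - \left(- \frac{127027}{136073} + \frac{40073}{28432}\right) = \left(\frac{3351894}{23} + 196607\right) - \left(- \frac{127027}{136073} + \frac{40073}{28432}\right) = \frac{7873855}{23} - \frac{1841221665}{3868827536} = \frac{30462544690372985}{88983033328}$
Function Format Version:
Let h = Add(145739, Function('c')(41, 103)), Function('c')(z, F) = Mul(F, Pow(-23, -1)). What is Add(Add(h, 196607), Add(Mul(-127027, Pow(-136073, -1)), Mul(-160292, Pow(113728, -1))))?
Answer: Rational(30462544690372985, 88983033328) ≈ 3.4234e+5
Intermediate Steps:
Function('c')(z, F) = Mul(Rational(-1, 23), F) (Function('c')(z, F) = Mul(F, Rational(-1, 23)) = Mul(Rational(-1, 23), F))
h = Rational(3351894, 23) (h = Add(145739, Mul(Rational(-1, 23), 103)) = Add(145739, Rational(-103, 23)) = Rational(3351894, 23) ≈ 1.4573e+5)
Add(Add(h, 196607), Add(Mul(-127027, Pow(-136073, -1)), Mul(-160292, Pow(113728, -1)))) = Add(Add(Rational(3351894, 23), 196607), Add(Mul(-127027, Pow(-136073, -1)), Mul(-160292, Pow(113728, -1)))) = Add(Rational(7873855, 23), Add(Mul(-127027, Rational(-1, 136073)), Mul(-160292, Rational(1, 113728)))) = Add(Rational(7873855, 23), Add(Rational(127027, 136073), Rational(-40073, 28432))) = Add(Rational(7873855, 23), Rational(-1841221665, 3868827536)) = Rational(30462544690372985, 88983033328)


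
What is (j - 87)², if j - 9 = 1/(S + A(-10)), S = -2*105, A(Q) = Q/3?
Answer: 2492305929/409600 ≈ 6084.7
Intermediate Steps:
A(Q) = Q/3 (A(Q) = Q*(⅓) = Q/3)
S = -210
j = 5757/640 (j = 9 + 1/(-210 + (⅓)*(-10)) = 9 + 1/(-210 - 10/3) = 9 + 1/(-640/3) = 9 - 3/640 = 5757/640 ≈ 8.9953)
(j - 87)² = (5757/640 - 87)² = (-49923/640)² = 2492305929/409600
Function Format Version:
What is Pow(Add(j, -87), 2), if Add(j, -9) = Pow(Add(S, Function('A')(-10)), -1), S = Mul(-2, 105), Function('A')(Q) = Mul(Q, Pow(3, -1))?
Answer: Rational(2492305929, 409600) ≈ 6084.7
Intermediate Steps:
Function('A')(Q) = Mul(Rational(1, 3), Q) (Function('A')(Q) = Mul(Q, Rational(1, 3)) = Mul(Rational(1, 3), Q))
S = -210
j = Rational(5757, 640) (j = Add(9, Pow(Add(-210, Mul(Rational(1, 3), -10)), -1)) = Add(9, Pow(Add(-210, Rational(-10, 3)), -1)) = Add(9, Pow(Rational(-640, 3), -1)) = Add(9, Rational(-3, 640)) = Rational(5757, 640) ≈ 8.9953)
Pow(Add(j, -87), 2) = Pow(Add(Rational(5757, 640), -87), 2) = Pow(Rational(-49923, 640), 2) = Rational(2492305929, 409600)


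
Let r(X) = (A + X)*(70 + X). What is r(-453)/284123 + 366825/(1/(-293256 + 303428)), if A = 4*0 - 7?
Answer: 1060160623075880/284123 ≈ 3.7313e+9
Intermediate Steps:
A = -7 (A = 0 - 7 = -7)
r(X) = (-7 + X)*(70 + X)
r(-453)/284123 + 366825/(1/(-293256 + 303428)) = (-490 + (-453)**2 + 63*(-453))/284123 + 366825/(1/(-293256 + 303428)) = (-490 + 205209 - 28539)*(1/284123) + 366825/(1/10172) = 176180*(1/284123) + 366825/(1/10172) = 176180/284123 + 366825*10172 = 176180/284123 + 3731343900 = 1060160623075880/284123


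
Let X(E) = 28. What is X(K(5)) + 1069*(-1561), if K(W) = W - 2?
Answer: -1668681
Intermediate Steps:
K(W) = -2 + W
X(K(5)) + 1069*(-1561) = 28 + 1069*(-1561) = 28 - 1668709 = -1668681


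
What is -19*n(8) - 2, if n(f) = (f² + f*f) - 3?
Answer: -2377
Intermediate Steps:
n(f) = -3 + 2*f² (n(f) = (f² + f²) - 3 = 2*f² - 3 = -3 + 2*f²)
-19*n(8) - 2 = -19*(-3 + 2*8²) - 2 = -19*(-3 + 2*64) - 2 = -19*(-3 + 128) - 2 = -19*125 - 2 = -2375 - 2 = -2377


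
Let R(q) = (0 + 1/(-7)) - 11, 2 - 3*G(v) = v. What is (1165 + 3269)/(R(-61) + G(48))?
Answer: -46557/278 ≈ -167.47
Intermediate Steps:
G(v) = ⅔ - v/3
R(q) = -78/7 (R(q) = (0 - ⅐) - 11 = -⅐ - 11 = -78/7)
(1165 + 3269)/(R(-61) + G(48)) = (1165 + 3269)/(-78/7 + (⅔ - ⅓*48)) = 4434/(-78/7 + (⅔ - 16)) = 4434/(-78/7 - 46/3) = 4434/(-556/21) = 4434*(-21/556) = -46557/278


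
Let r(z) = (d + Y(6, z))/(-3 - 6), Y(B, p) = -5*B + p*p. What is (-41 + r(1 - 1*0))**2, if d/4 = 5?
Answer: 1600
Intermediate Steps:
d = 20 (d = 4*5 = 20)
Y(B, p) = p**2 - 5*B (Y(B, p) = -5*B + p**2 = p**2 - 5*B)
r(z) = 10/9 - z**2/9 (r(z) = (20 + (z**2 - 5*6))/(-3 - 6) = (20 + (z**2 - 30))/(-9) = (20 + (-30 + z**2))*(-1/9) = (-10 + z**2)*(-1/9) = 10/9 - z**2/9)
(-41 + r(1 - 1*0))**2 = (-41 + (10/9 - (1 - 1*0)**2/9))**2 = (-41 + (10/9 - (1 + 0)**2/9))**2 = (-41 + (10/9 - 1/9*1**2))**2 = (-41 + (10/9 - 1/9*1))**2 = (-41 + (10/9 - 1/9))**2 = (-41 + 1)**2 = (-40)**2 = 1600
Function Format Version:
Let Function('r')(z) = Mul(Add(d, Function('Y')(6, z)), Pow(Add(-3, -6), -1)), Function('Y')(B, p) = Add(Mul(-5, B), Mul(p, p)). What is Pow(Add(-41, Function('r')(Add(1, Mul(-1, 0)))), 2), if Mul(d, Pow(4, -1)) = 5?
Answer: 1600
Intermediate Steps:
d = 20 (d = Mul(4, 5) = 20)
Function('Y')(B, p) = Add(Pow(p, 2), Mul(-5, B)) (Function('Y')(B, p) = Add(Mul(-5, B), Pow(p, 2)) = Add(Pow(p, 2), Mul(-5, B)))
Function('r')(z) = Add(Rational(10, 9), Mul(Rational(-1, 9), Pow(z, 2))) (Function('r')(z) = Mul(Add(20, Add(Pow(z, 2), Mul(-5, 6))), Pow(Add(-3, -6), -1)) = Mul(Add(20, Add(Pow(z, 2), -30)), Pow(-9, -1)) = Mul(Add(20, Add(-30, Pow(z, 2))), Rational(-1, 9)) = Mul(Add(-10, Pow(z, 2)), Rational(-1, 9)) = Add(Rational(10, 9), Mul(Rational(-1, 9), Pow(z, 2))))
Pow(Add(-41, Function('r')(Add(1, Mul(-1, 0)))), 2) = Pow(Add(-41, Add(Rational(10, 9), Mul(Rational(-1, 9), Pow(Add(1, Mul(-1, 0)), 2)))), 2) = Pow(Add(-41, Add(Rational(10, 9), Mul(Rational(-1, 9), Pow(Add(1, 0), 2)))), 2) = Pow(Add(-41, Add(Rational(10, 9), Mul(Rational(-1, 9), Pow(1, 2)))), 2) = Pow(Add(-41, Add(Rational(10, 9), Mul(Rational(-1, 9), 1))), 2) = Pow(Add(-41, Add(Rational(10, 9), Rational(-1, 9))), 2) = Pow(Add(-41, 1), 2) = Pow(-40, 2) = 1600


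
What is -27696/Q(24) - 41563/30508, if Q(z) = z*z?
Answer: -1131367/22881 ≈ -49.446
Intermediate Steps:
Q(z) = z²
-27696/Q(24) - 41563/30508 = -27696/(24²) - 41563/30508 = -27696/576 - 41563*1/30508 = -27696*1/576 - 41563/30508 = -577/12 - 41563/30508 = -1131367/22881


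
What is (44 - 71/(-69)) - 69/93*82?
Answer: -33817/2139 ≈ -15.810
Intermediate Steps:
(44 - 71/(-69)) - 69/93*82 = (44 - 71*(-1/69)) - 69*1/93*82 = (44 + 71/69) - 23/31*82 = 3107/69 - 1886/31 = -33817/2139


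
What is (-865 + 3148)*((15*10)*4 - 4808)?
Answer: -9606864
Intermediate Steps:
(-865 + 3148)*((15*10)*4 - 4808) = 2283*(150*4 - 4808) = 2283*(600 - 4808) = 2283*(-4208) = -9606864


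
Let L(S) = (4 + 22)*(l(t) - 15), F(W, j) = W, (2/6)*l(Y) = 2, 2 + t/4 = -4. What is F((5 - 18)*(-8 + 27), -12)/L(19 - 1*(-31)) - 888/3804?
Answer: 4691/5706 ≈ 0.82212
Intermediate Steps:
t = -24 (t = -8 + 4*(-4) = -8 - 16 = -24)
l(Y) = 6 (l(Y) = 3*2 = 6)
L(S) = -234 (L(S) = (4 + 22)*(6 - 15) = 26*(-9) = -234)
F((5 - 18)*(-8 + 27), -12)/L(19 - 1*(-31)) - 888/3804 = ((5 - 18)*(-8 + 27))/(-234) - 888/3804 = -13*19*(-1/234) - 888*1/3804 = -247*(-1/234) - 74/317 = 19/18 - 74/317 = 4691/5706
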